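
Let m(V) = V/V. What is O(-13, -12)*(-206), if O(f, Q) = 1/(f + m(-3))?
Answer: 103/6 ≈ 17.167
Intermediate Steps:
m(V) = 1
O(f, Q) = 1/(1 + f) (O(f, Q) = 1/(f + 1) = 1/(1 + f))
O(-13, -12)*(-206) = -206/(1 - 13) = -206/(-12) = -1/12*(-206) = 103/6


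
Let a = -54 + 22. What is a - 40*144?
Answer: -5792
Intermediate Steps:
a = -32
a - 40*144 = -32 - 40*144 = -32 - 5760 = -5792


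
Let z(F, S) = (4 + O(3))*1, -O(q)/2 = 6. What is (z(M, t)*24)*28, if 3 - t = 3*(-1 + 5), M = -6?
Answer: -5376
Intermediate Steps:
O(q) = -12 (O(q) = -2*6 = -12)
t = -9 (t = 3 - 3*(-1 + 5) = 3 - 3*4 = 3 - 1*12 = 3 - 12 = -9)
z(F, S) = -8 (z(F, S) = (4 - 12)*1 = -8*1 = -8)
(z(M, t)*24)*28 = -8*24*28 = -192*28 = -5376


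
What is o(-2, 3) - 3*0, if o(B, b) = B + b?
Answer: 1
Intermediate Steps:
o(-2, 3) - 3*0 = (-2 + 3) - 3*0 = 1 + 0 = 1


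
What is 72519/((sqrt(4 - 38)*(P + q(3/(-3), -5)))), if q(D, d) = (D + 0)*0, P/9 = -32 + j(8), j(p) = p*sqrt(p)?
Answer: 24173*I*sqrt(17)/1632 + 24173*I*sqrt(34)/1632 ≈ 147.44*I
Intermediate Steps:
j(p) = p**(3/2)
P = -288 + 144*sqrt(2) (P = 9*(-32 + 8**(3/2)) = 9*(-32 + 16*sqrt(2)) = -288 + 144*sqrt(2) ≈ -84.353)
q(D, d) = 0 (q(D, d) = D*0 = 0)
72519/((sqrt(4 - 38)*(P + q(3/(-3), -5)))) = 72519/((sqrt(4 - 38)*((-288 + 144*sqrt(2)) + 0))) = 72519/((sqrt(-34)*(-288 + 144*sqrt(2)))) = 72519/(((I*sqrt(34))*(-288 + 144*sqrt(2)))) = 72519/((I*sqrt(34)*(-288 + 144*sqrt(2)))) = 72519*(-I*sqrt(34)/(34*(-288 + 144*sqrt(2)))) = -72519*I*sqrt(34)/(34*(-288 + 144*sqrt(2)))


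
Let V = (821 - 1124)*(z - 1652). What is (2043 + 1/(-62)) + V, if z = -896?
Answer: 47993393/62 ≈ 7.7409e+5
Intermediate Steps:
V = 772044 (V = (821 - 1124)*(-896 - 1652) = -303*(-2548) = 772044)
(2043 + 1/(-62)) + V = (2043 + 1/(-62)) + 772044 = (2043 - 1/62) + 772044 = 126665/62 + 772044 = 47993393/62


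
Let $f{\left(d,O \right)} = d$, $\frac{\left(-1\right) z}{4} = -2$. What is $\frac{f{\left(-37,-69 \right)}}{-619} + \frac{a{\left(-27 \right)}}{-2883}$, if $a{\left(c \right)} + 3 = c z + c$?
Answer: $\frac{86315}{594859} \approx 0.1451$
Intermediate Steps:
$z = 8$ ($z = \left(-4\right) \left(-2\right) = 8$)
$a{\left(c \right)} = -3 + 9 c$ ($a{\left(c \right)} = -3 + \left(c 8 + c\right) = -3 + \left(8 c + c\right) = -3 + 9 c$)
$\frac{f{\left(-37,-69 \right)}}{-619} + \frac{a{\left(-27 \right)}}{-2883} = - \frac{37}{-619} + \frac{-3 + 9 \left(-27\right)}{-2883} = \left(-37\right) \left(- \frac{1}{619}\right) + \left(-3 - 243\right) \left(- \frac{1}{2883}\right) = \frac{37}{619} - - \frac{82}{961} = \frac{37}{619} + \frac{82}{961} = \frac{86315}{594859}$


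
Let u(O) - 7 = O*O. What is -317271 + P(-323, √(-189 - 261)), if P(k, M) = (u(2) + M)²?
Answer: -317600 + 330*I*√2 ≈ -3.176e+5 + 466.69*I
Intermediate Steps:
u(O) = 7 + O² (u(O) = 7 + O*O = 7 + O²)
P(k, M) = (11 + M)² (P(k, M) = ((7 + 2²) + M)² = ((7 + 4) + M)² = (11 + M)²)
-317271 + P(-323, √(-189 - 261)) = -317271 + (11 + √(-189 - 261))² = -317271 + (11 + √(-450))² = -317271 + (11 + 15*I*√2)²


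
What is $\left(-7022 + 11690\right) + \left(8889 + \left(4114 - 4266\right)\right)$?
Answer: $13405$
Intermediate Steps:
$\left(-7022 + 11690\right) + \left(8889 + \left(4114 - 4266\right)\right) = 4668 + \left(8889 - 152\right) = 4668 + 8737 = 13405$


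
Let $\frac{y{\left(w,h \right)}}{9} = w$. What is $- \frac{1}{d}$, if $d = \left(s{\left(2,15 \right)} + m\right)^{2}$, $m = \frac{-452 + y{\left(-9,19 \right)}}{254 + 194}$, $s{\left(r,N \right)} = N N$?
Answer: $- \frac{200704}{10053471289} \approx -1.9964 \cdot 10^{-5}$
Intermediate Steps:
$s{\left(r,N \right)} = N^{2}$
$y{\left(w,h \right)} = 9 w$
$m = - \frac{533}{448}$ ($m = \frac{-452 + 9 \left(-9\right)}{254 + 194} = \frac{-452 - 81}{448} = \left(-533\right) \frac{1}{448} = - \frac{533}{448} \approx -1.1897$)
$d = \frac{10053471289}{200704}$ ($d = \left(15^{2} - \frac{533}{448}\right)^{2} = \left(225 - \frac{533}{448}\right)^{2} = \left(\frac{100267}{448}\right)^{2} = \frac{10053471289}{200704} \approx 50091.0$)
$- \frac{1}{d} = - \frac{1}{\frac{10053471289}{200704}} = \left(-1\right) \frac{200704}{10053471289} = - \frac{200704}{10053471289}$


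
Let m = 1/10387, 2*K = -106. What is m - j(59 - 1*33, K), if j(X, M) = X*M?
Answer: 14313287/10387 ≈ 1378.0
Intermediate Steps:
K = -53 (K = (1/2)*(-106) = -53)
j(X, M) = M*X
m = 1/10387 ≈ 9.6274e-5
m - j(59 - 1*33, K) = 1/10387 - (-53)*(59 - 1*33) = 1/10387 - (-53)*(59 - 33) = 1/10387 - (-53)*26 = 1/10387 - 1*(-1378) = 1/10387 + 1378 = 14313287/10387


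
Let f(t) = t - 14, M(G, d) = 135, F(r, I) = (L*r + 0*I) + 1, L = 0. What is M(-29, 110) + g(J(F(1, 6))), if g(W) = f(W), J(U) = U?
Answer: 122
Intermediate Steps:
F(r, I) = 1 (F(r, I) = (0*r + 0*I) + 1 = (0 + 0) + 1 = 0 + 1 = 1)
f(t) = -14 + t
g(W) = -14 + W
M(-29, 110) + g(J(F(1, 6))) = 135 + (-14 + 1) = 135 - 13 = 122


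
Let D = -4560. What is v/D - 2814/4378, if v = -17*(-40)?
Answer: -197611/249546 ≈ -0.79188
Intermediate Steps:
v = 680
v/D - 2814/4378 = 680/(-4560) - 2814/4378 = 680*(-1/4560) - 2814*1/4378 = -17/114 - 1407/2189 = -197611/249546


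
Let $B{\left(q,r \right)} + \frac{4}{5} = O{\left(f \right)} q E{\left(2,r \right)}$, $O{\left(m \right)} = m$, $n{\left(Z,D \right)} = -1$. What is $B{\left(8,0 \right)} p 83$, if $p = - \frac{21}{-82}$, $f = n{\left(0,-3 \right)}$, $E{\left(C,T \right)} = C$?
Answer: $- \frac{73206}{205} \approx -357.1$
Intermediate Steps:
$f = -1$
$B{\left(q,r \right)} = - \frac{4}{5} - 2 q$ ($B{\left(q,r \right)} = - \frac{4}{5} + - q 2 = - \frac{4}{5} - 2 q$)
$p = \frac{21}{82}$ ($p = \left(-21\right) \left(- \frac{1}{82}\right) = \frac{21}{82} \approx 0.2561$)
$B{\left(8,0 \right)} p 83 = \left(- \frac{4}{5} - 16\right) \frac{21}{82} \cdot 83 = \left(- \frac{84}{5}\right) \frac{21}{82} \cdot 83 = \left(- \frac{882}{205}\right) 83 = - \frac{73206}{205}$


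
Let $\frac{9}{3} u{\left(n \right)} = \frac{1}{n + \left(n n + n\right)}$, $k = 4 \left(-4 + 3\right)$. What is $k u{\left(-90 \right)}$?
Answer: $- \frac{1}{5940} \approx -0.00016835$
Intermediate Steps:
$k = -4$ ($k = 4 \left(-1\right) = -4$)
$u{\left(n \right)} = \frac{1}{3 \left(n^{2} + 2 n\right)}$ ($u{\left(n \right)} = \frac{1}{3 \left(n + \left(n n + n\right)\right)} = \frac{1}{3 \left(n + \left(n^{2} + n\right)\right)} = \frac{1}{3 \left(n + \left(n + n^{2}\right)\right)} = \frac{1}{3 \left(n^{2} + 2 n\right)}$)
$k u{\left(-90 \right)} = - 4 \frac{1}{3 \left(-90\right) \left(2 - 90\right)} = - 4 \cdot \frac{1}{3} \left(- \frac{1}{90}\right) \frac{1}{-88} = - 4 \cdot \frac{1}{3} \left(- \frac{1}{90}\right) \left(- \frac{1}{88}\right) = \left(-4\right) \frac{1}{23760} = - \frac{1}{5940}$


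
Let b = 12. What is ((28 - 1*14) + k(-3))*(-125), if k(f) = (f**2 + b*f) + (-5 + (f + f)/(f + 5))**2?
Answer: -6375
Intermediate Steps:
k(f) = f**2 + (-5 + 2*f/(5 + f))**2 + 12*f (k(f) = (f**2 + 12*f) + (-5 + (f + f)/(f + 5))**2 = (f**2 + 12*f) + (-5 + (2*f)/(5 + f))**2 = (f**2 + 12*f) + (-5 + 2*f/(5 + f))**2 = f**2 + (-5 + 2*f/(5 + f))**2 + 12*f)
((28 - 1*14) + k(-3))*(-125) = ((28 - 1*14) + ((-3)**2 + 12*(-3) + (25 + 3*(-3))**2/(5 - 3)**2))*(-125) = ((28 - 14) + (9 - 36 + (25 - 9)**2/2**2))*(-125) = (14 + (9 - 36 + (1/4)*16**2))*(-125) = (14 + (9 - 36 + (1/4)*256))*(-125) = (14 + (9 - 36 + 64))*(-125) = (14 + 37)*(-125) = 51*(-125) = -6375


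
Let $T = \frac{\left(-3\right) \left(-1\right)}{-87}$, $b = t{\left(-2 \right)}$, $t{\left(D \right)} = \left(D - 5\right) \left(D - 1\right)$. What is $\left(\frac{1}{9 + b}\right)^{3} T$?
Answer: $- \frac{1}{783000} \approx -1.2771 \cdot 10^{-6}$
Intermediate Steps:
$t{\left(D \right)} = \left(-1 + D\right) \left(-5 + D\right)$ ($t{\left(D \right)} = \left(-5 + D\right) \left(-1 + D\right) = \left(-1 + D\right) \left(-5 + D\right)$)
$b = 21$ ($b = 5 + \left(-2\right)^{2} - -12 = 5 + 4 + 12 = 21$)
$T = - \frac{1}{29}$ ($T = 3 \left(- \frac{1}{87}\right) = - \frac{1}{29} \approx -0.034483$)
$\left(\frac{1}{9 + b}\right)^{3} T = \left(\frac{1}{9 + 21}\right)^{3} \left(- \frac{1}{29}\right) = \left(\frac{1}{30}\right)^{3} \left(- \frac{1}{29}\right) = \frac{1}{27000} \left(- \frac{1}{29}\right) = - \frac{1}{783000}$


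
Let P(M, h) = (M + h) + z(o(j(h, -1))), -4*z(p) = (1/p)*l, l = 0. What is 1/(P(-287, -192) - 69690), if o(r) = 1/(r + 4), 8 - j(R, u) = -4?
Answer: -1/70169 ≈ -1.4251e-5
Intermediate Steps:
j(R, u) = 12 (j(R, u) = 8 - 1*(-4) = 8 + 4 = 12)
o(r) = 1/(4 + r)
z(p) = 0 (z(p) = -1/p*0/4 = -0/(4*p) = -¼*0 = 0)
P(M, h) = M + h (P(M, h) = (M + h) + 0 = M + h)
1/(P(-287, -192) - 69690) = 1/((-287 - 192) - 69690) = 1/(-479 - 69690) = 1/(-70169) = -1/70169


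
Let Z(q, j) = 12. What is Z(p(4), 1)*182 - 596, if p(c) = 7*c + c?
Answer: 1588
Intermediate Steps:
p(c) = 8*c
Z(p(4), 1)*182 - 596 = 12*182 - 596 = 2184 - 596 = 1588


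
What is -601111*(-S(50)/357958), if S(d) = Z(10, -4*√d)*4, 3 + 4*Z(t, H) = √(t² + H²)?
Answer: 16229997/357958 ≈ 45.341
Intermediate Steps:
Z(t, H) = -¾ + √(H² + t²)/4 (Z(t, H) = -¾ + √(t² + H²)/4 = -¾ + √(H² + t²)/4)
S(d) = -3 + √(100 + 16*d) (S(d) = (-¾ + √((-4*√d)² + 10²)/4)*4 = (-¾ + √(16*d + 100)/4)*4 = (-¾ + √(100 + 16*d)/4)*4 = -3 + √(100 + 16*d))
-601111*(-S(50)/357958) = -(1803333/357958 - 601111*√(25 + 4*50)/178979) = -(1803333/357958 - 601111*√(25 + 200)/178979) = -601111/((-357958/(-3 + 2*√225))) = -601111/((-357958/(-3 + 2*15))) = -601111/((-357958/(-3 + 30))) = -601111/((-357958/27)) = -601111/((-357958*1/27)) = -601111/(-357958/27) = -601111*(-27/357958) = 16229997/357958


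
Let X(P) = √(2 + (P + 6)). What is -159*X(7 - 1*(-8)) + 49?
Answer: 49 - 159*√23 ≈ -713.54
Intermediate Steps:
X(P) = √(8 + P) (X(P) = √(2 + (6 + P)) = √(8 + P))
-159*X(7 - 1*(-8)) + 49 = -159*√(8 + (7 - 1*(-8))) + 49 = -159*√(8 + (7 + 8)) + 49 = -159*√(8 + 15) + 49 = -159*√23 + 49 = 49 - 159*√23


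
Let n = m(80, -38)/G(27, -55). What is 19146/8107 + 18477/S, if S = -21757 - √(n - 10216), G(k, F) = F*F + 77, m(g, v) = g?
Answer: 9002366880759177/5952225374563325 + 73908*I*√1535972361/734208137975 ≈ 1.5124 + 0.0039452*I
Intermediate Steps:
G(k, F) = 77 + F² (G(k, F) = F² + 77 = 77 + F²)
n = 40/1551 (n = 80/(77 + (-55)²) = 80/(77 + 3025) = 80/3102 = 80*(1/3102) = 40/1551 ≈ 0.025790)
S = -21757 - 4*I*√1535972361/1551 (S = -21757 - √(40/1551 - 10216) = -21757 - √(-15844976/1551) = -21757 - 4*I*√1535972361/1551 ≈ -21757.0 - 101.07*I)
19146/8107 + 18477/S = 19146/8107 + 18477/(-21757 - 4*I*√1535972361/1551)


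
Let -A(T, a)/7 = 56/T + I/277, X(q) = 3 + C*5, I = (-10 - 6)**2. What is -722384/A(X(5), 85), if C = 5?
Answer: 100050184/2835 ≈ 35291.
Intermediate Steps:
I = 256 (I = (-16)**2 = 256)
X(q) = 28 (X(q) = 3 + 5*5 = 3 + 25 = 28)
A(T, a) = -1792/277 - 392/T (A(T, a) = -7*(56/T + 256/277) = -7*(256/277 + 56/T) = -1792/277 - 392/T)
-722384/A(X(5), 85) = -722384/(-1792/277 - 392/28) = -722384/(-1792/277 - 392*1/28) = -722384/(-1792/277 - 14) = -722384/(-5670/277) = -722384*(-277/5670) = 100050184/2835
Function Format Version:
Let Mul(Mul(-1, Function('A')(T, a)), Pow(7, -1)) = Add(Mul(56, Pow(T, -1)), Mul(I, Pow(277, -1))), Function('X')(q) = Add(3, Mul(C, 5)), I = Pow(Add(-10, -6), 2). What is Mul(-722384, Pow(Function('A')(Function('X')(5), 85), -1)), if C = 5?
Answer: Rational(100050184, 2835) ≈ 35291.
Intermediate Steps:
I = 256 (I = Pow(-16, 2) = 256)
Function('X')(q) = 28 (Function('X')(q) = Add(3, Mul(5, 5)) = Add(3, 25) = 28)
Function('A')(T, a) = Add(Rational(-1792, 277), Mul(-392, Pow(T, -1))) (Function('A')(T, a) = Mul(-7, Add(Mul(56, Pow(T, -1)), Mul(256, Pow(277, -1)))) = Mul(-7, Add(Mul(56, Pow(T, -1)), Mul(256, Rational(1, 277)))) = Mul(-7, Add(Mul(56, Pow(T, -1)), Rational(256, 277))) = Mul(-7, Add(Rational(256, 277), Mul(56, Pow(T, -1)))) = Add(Rational(-1792, 277), Mul(-392, Pow(T, -1))))
Mul(-722384, Pow(Function('A')(Function('X')(5), 85), -1)) = Mul(-722384, Pow(Add(Rational(-1792, 277), Mul(-392, Pow(28, -1))), -1)) = Mul(-722384, Pow(Add(Rational(-1792, 277), Mul(-392, Rational(1, 28))), -1)) = Mul(-722384, Pow(Add(Rational(-1792, 277), -14), -1)) = Mul(-722384, Pow(Rational(-5670, 277), -1)) = Mul(-722384, Rational(-277, 5670)) = Rational(100050184, 2835)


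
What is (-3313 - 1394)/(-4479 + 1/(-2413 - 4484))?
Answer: 32464179/30891664 ≈ 1.0509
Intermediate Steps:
(-3313 - 1394)/(-4479 + 1/(-2413 - 4484)) = -4707/(-4479 + 1/(-6897)) = -4707/(-4479 - 1/6897) = -4707/(-30891664/6897) = -4707*(-6897/30891664) = 32464179/30891664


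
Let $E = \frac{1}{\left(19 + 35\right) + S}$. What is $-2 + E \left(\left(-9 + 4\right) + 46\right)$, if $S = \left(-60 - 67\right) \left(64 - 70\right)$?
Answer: $- \frac{1591}{816} \approx -1.9498$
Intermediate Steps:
$S = 762$ ($S = \left(-127\right) \left(-6\right) = 762$)
$E = \frac{1}{816}$ ($E = \frac{1}{\left(19 + 35\right) + 762} = \frac{1}{54 + 762} = \frac{1}{816} \approx 0.0012255$)
$-2 + E \left(\left(-9 + 4\right) + 46\right) = -2 + \frac{\left(-9 + 4\right) + 46}{816} = -2 + \frac{-5 + 46}{816} = -2 + \frac{1}{816} \cdot 41 = -2 + \frac{41}{816} = - \frac{1591}{816}$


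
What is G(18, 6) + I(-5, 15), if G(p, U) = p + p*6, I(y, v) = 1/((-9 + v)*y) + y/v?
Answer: 3769/30 ≈ 125.63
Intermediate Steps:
I(y, v) = y/v + 1/(y*(-9 + v)) (I(y, v) = 1/(y*(-9 + v)) + y/v = y/v + 1/(y*(-9 + v)))
G(p, U) = 7*p (G(p, U) = p + 6*p = 7*p)
G(18, 6) + I(-5, 15) = 7*18 + (15 - 9*(-5)² + 15*(-5)²)/(15*(-5)*(-9 + 15)) = 126 + (1/15)*(-⅕)*(15 - 9*25 + 15*25)/6 = 126 + (1/15)*(-⅕)*(⅙)*(15 - 225 + 375) = 126 + (1/15)*(-⅕)*(⅙)*165 = 126 - 11/30 = 3769/30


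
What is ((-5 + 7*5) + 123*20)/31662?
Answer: 415/5277 ≈ 0.078643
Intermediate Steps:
((-5 + 7*5) + 123*20)/31662 = ((-5 + 35) + 2460)*(1/31662) = (30 + 2460)*(1/31662) = 2490*(1/31662) = 415/5277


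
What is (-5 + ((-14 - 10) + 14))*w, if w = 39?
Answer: -585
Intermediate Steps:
(-5 + ((-14 - 10) + 14))*w = (-5 + ((-14 - 10) + 14))*39 = (-5 + (-24 + 14))*39 = (-5 - 10)*39 = -15*39 = -585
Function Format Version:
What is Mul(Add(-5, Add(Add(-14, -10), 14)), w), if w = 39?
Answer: -585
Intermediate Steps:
Mul(Add(-5, Add(Add(-14, -10), 14)), w) = Mul(Add(-5, Add(Add(-14, -10), 14)), 39) = Mul(Add(-5, Add(-24, 14)), 39) = Mul(Add(-5, -10), 39) = Mul(-15, 39) = -585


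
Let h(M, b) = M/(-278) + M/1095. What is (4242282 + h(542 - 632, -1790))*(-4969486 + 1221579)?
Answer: -161334045949214835/10147 ≈ -1.5900e+13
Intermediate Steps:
h(M, b) = -817*M/304410 (h(M, b) = M*(-1/278) + M*(1/1095) = -M/278 + M/1095 = -817*M/304410)
(4242282 + h(542 - 632, -1790))*(-4969486 + 1221579) = (4242282 - 817*(542 - 632)/304410)*(-4969486 + 1221579) = (4242282 - 817/304410*(-90))*(-3747907) = (4242282 + 2451/10147)*(-3747907) = (43046437905/10147)*(-3747907) = -161334045949214835/10147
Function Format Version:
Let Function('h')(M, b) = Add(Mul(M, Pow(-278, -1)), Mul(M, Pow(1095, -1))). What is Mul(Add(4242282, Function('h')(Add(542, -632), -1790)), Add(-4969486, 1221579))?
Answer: Rational(-161334045949214835, 10147) ≈ -1.5900e+13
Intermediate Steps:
Function('h')(M, b) = Mul(Rational(-817, 304410), M) (Function('h')(M, b) = Add(Mul(M, Rational(-1, 278)), Mul(M, Rational(1, 1095))) = Add(Mul(Rational(-1, 278), M), Mul(Rational(1, 1095), M)) = Mul(Rational(-817, 304410), M))
Mul(Add(4242282, Function('h')(Add(542, -632), -1790)), Add(-4969486, 1221579)) = Mul(Add(4242282, Mul(Rational(-817, 304410), Add(542, -632))), Add(-4969486, 1221579)) = Mul(Add(4242282, Mul(Rational(-817, 304410), -90)), -3747907) = Mul(Add(4242282, Rational(2451, 10147)), -3747907) = Mul(Rational(43046437905, 10147), -3747907) = Rational(-161334045949214835, 10147)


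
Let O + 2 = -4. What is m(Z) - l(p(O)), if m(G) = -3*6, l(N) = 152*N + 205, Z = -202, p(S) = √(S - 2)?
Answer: -223 - 304*I*√2 ≈ -223.0 - 429.92*I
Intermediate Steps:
O = -6 (O = -2 - 4 = -6)
p(S) = √(-2 + S)
l(N) = 205 + 152*N
m(G) = -18
m(Z) - l(p(O)) = -18 - (205 + 152*√(-2 - 6)) = -18 - (205 + 152*√(-8)) = -18 - (205 + 152*(2*I*√2)) = -18 - (205 + 304*I*√2) = -18 + (-205 - 304*I*√2) = -223 - 304*I*√2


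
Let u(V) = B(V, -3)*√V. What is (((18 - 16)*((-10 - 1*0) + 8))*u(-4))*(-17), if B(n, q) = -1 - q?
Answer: 272*I ≈ 272.0*I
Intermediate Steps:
u(V) = 2*√V (u(V) = (-1 - 1*(-3))*√V = (-1 + 3)*√V = 2*√V)
(((18 - 16)*((-10 - 1*0) + 8))*u(-4))*(-17) = (((18 - 16)*((-10 - 1*0) + 8))*(2*√(-4)))*(-17) = ((2*((-10 + 0) + 8))*(2*(2*I)))*(-17) = ((2*(-10 + 8))*(4*I))*(-17) = ((2*(-2))*(4*I))*(-17) = -16*I*(-17) = 272*I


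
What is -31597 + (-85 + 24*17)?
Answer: -31274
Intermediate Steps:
-31597 + (-85 + 24*17) = -31597 + (-85 + 408) = -31597 + 323 = -31274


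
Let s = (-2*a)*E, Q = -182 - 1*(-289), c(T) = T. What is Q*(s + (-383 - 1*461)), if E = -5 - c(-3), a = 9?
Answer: -86456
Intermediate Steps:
E = -2 (E = -5 - 1*(-3) = -5 + 3 = -2)
Q = 107 (Q = -182 + 289 = 107)
s = 36 (s = -2*9*(-2) = -18*(-2) = 36)
Q*(s + (-383 - 1*461)) = 107*(36 + (-383 - 1*461)) = 107*(36 + (-383 - 461)) = 107*(36 - 844) = 107*(-808) = -86456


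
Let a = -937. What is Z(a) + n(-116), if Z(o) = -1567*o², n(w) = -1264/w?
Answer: -39897544951/29 ≈ -1.3758e+9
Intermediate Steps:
Z(a) + n(-116) = -1567*(-937)² - 1264/(-116) = -1567*877969 - 1264*(-1/116) = -1375777423 + 316/29 = -39897544951/29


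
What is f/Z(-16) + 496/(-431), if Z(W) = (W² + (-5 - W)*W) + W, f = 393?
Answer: 137639/27584 ≈ 4.9898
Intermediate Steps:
Z(W) = W + W² + W*(-5 - W) (Z(W) = (W² + W*(-5 - W)) + W = W + W² + W*(-5 - W))
f/Z(-16) + 496/(-431) = 393/((-4*(-16))) + 496/(-431) = 393/64 + 496*(-1/431) = 393*(1/64) - 496/431 = 393/64 - 496/431 = 137639/27584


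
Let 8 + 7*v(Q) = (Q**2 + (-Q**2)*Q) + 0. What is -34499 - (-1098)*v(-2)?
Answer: -237101/7 ≈ -33872.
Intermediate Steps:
v(Q) = -8/7 - Q**3/7 + Q**2/7 (v(Q) = -8/7 + ((Q**2 + (-Q**2)*Q) + 0)/7 = -8/7 + ((Q**2 - Q**3) + 0)/7 = -8/7 + (Q**2 - Q**3)/7 = -8/7 + (-Q**3/7 + Q**2/7) = -8/7 - Q**3/7 + Q**2/7)
-34499 - (-1098)*v(-2) = -34499 - (-1098)*(-8/7 - 1/7*(-2)**3 + (1/7)*(-2)**2) = -34499 - (-1098)*(-8/7 - 1/7*(-8) + (1/7)*4) = -34499 - (-1098)*(-8/7 + 8/7 + 4/7) = -34499 - (-1098)*4/7 = -34499 - 1*(-4392/7) = -34499 + 4392/7 = -237101/7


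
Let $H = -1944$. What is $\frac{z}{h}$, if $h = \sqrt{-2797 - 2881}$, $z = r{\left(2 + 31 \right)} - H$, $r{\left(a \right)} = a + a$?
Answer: $- \frac{1005 i \sqrt{5678}}{2839} \approx - 26.675 i$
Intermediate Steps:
$r{\left(a \right)} = 2 a$
$z = 2010$ ($z = 2 \left(2 + 31\right) - -1944 = 2 \cdot 33 + 1944 = 66 + 1944 = 2010$)
$h = i \sqrt{5678}$ ($h = \sqrt{-5678} = i \sqrt{5678} \approx 75.353 i$)
$\frac{z}{h} = \frac{2010}{i \sqrt{5678}} = 2010 \left(- \frac{i \sqrt{5678}}{5678}\right) = - \frac{1005 i \sqrt{5678}}{2839}$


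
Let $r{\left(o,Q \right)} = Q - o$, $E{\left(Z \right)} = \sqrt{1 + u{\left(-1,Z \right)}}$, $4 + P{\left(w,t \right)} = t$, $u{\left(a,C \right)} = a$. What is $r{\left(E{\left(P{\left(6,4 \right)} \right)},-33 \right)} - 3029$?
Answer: $-3062$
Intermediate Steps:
$P{\left(w,t \right)} = -4 + t$
$E{\left(Z \right)} = 0$ ($E{\left(Z \right)} = \sqrt{1 - 1} = \sqrt{0} = 0$)
$r{\left(E{\left(P{\left(6,4 \right)} \right)},-33 \right)} - 3029 = \left(-33 - 0\right) - 3029 = \left(-33 + 0\right) - 3029 = -33 - 3029 = -3062$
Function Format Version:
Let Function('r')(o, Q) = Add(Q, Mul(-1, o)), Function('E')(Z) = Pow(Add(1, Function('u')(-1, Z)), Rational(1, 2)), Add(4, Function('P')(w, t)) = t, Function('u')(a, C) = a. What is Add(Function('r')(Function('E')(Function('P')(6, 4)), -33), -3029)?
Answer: -3062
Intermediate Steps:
Function('P')(w, t) = Add(-4, t)
Function('E')(Z) = 0 (Function('E')(Z) = Pow(Add(1, -1), Rational(1, 2)) = Pow(0, Rational(1, 2)) = 0)
Add(Function('r')(Function('E')(Function('P')(6, 4)), -33), -3029) = Add(Add(-33, Mul(-1, 0)), -3029) = Add(Add(-33, 0), -3029) = Add(-33, -3029) = -3062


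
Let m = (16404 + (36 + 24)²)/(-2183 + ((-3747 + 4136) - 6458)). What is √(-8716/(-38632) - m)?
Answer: √1051910253840490/19924454 ≈ 1.6278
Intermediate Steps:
m = -5001/2063 (m = (16404 + 60²)/(-2183 + (389 - 6458)) = (16404 + 3600)/(-2183 - 6069) = 20004/(-8252) = 20004*(-1/8252) = -5001/2063 ≈ -2.4241)
√(-8716/(-38632) - m) = √(-8716/(-38632) - 1*(-5001/2063)) = √(-8716*(-1/38632) + 5001/2063) = √(2179/9658 + 5001/2063) = √(52794935/19924454) = √1051910253840490/19924454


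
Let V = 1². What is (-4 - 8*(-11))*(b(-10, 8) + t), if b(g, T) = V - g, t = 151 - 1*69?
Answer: 7812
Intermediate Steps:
V = 1
t = 82 (t = 151 - 69 = 82)
b(g, T) = 1 - g
(-4 - 8*(-11))*(b(-10, 8) + t) = (-4 - 8*(-11))*((1 - 1*(-10)) + 82) = (-4 + 88)*((1 + 10) + 82) = 84*(11 + 82) = 84*93 = 7812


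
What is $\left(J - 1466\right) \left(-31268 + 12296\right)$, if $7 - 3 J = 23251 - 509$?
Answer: $171589092$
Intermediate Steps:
$J = - \frac{22735}{3}$ ($J = \frac{7}{3} - \frac{23251 - 509}{3} = \frac{7}{3} - \frac{22742}{3} = - \frac{22735}{3} \approx -7578.3$)
$\left(J - 1466\right) \left(-31268 + 12296\right) = \left(- \frac{22735}{3} - 1466\right) \left(-31268 + 12296\right) = \left(- \frac{27133}{3}\right) \left(-18972\right) = 171589092$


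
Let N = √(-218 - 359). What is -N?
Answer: -I*√577 ≈ -24.021*I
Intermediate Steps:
N = I*√577 (N = √(-577) = I*√577 ≈ 24.021*I)
-N = -I*√577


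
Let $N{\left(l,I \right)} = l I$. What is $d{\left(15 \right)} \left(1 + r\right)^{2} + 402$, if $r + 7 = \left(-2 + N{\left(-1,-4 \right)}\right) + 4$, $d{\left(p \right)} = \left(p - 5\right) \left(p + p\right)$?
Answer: $402$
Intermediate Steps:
$d{\left(p \right)} = 2 p \left(-5 + p\right)$ ($d{\left(p \right)} = \left(-5 + p\right) 2 p = 2 p \left(-5 + p\right)$)
$N{\left(l,I \right)} = I l$
$r = -1$ ($r = -7 + \left(\left(-2 - -4\right) + 4\right) = -7 + \left(\left(-2 + 4\right) + 4\right) = -7 + \left(2 + 4\right) = -7 + 6 = -1$)
$d{\left(15 \right)} \left(1 + r\right)^{2} + 402 = 2 \cdot 15 \left(-5 + 15\right) \left(1 - 1\right)^{2} + 402 = 2 \cdot 15 \cdot 10 \cdot 0^{2} + 402 = 300 \cdot 0 + 402 = 0 + 402 = 402$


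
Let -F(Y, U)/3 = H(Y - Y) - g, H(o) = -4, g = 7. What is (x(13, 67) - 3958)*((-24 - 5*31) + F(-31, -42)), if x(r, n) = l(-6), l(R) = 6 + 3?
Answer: 576554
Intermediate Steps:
l(R) = 9
F(Y, U) = 33 (F(Y, U) = -3*(-4 - 1*7) = -3*(-4 - 7) = -3*(-11) = 33)
x(r, n) = 9
(x(13, 67) - 3958)*((-24 - 5*31) + F(-31, -42)) = (9 - 3958)*((-24 - 5*31) + 33) = -3949*((-24 - 155) + 33) = -3949*(-179 + 33) = -3949*(-146) = 576554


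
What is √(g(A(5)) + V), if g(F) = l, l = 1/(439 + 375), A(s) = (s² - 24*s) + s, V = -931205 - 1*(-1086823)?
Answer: √103111865142/814 ≈ 394.48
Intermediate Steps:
V = 155618 (V = -931205 + 1086823 = 155618)
A(s) = s² - 23*s
l = 1/814 ≈ 0.0012285
g(F) = 1/814
√(g(A(5)) + V) = √(1/814 + 155618) = √(126673053/814) = √103111865142/814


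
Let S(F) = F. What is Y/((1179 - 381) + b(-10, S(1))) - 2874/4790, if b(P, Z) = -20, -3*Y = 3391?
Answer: -23957/11670 ≈ -2.0529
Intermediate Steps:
Y = -3391/3 (Y = -⅓*3391 = -3391/3 ≈ -1130.3)
Y/((1179 - 381) + b(-10, S(1))) - 2874/4790 = -3391/(3*((1179 - 381) - 20)) - 2874/4790 = -3391/(3*(798 - 20)) - 2874*1/4790 = -3391/3/778 - ⅗ = -3391/3*1/778 - ⅗ = -3391/2334 - ⅗ = -23957/11670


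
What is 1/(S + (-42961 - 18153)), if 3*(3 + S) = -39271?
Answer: -3/222622 ≈ -1.3476e-5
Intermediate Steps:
S = -39280/3 (S = -3 + (1/3)*(-39271) = -3 - 39271/3 = -39280/3 ≈ -13093.)
1/(S + (-42961 - 18153)) = 1/(-39280/3 + (-42961 - 18153)) = 1/(-39280/3 - 61114) = 1/(-222622/3) = -3/222622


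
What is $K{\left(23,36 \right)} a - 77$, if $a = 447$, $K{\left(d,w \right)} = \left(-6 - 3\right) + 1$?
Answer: $-3653$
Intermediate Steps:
$K{\left(d,w \right)} = -8$ ($K{\left(d,w \right)} = -9 + 1 = -8$)
$K{\left(23,36 \right)} a - 77 = \left(-8\right) 447 - 77 = -3576 - 77 = -3653$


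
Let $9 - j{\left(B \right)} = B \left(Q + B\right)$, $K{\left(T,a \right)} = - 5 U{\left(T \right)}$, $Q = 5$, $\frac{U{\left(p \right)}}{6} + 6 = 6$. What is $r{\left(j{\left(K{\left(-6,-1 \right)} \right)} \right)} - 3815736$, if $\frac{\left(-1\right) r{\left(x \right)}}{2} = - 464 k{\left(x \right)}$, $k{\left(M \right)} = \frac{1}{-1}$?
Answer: $-3816664$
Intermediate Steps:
$U{\left(p \right)} = 0$ ($U{\left(p \right)} = -36 + 6 \cdot 6 = -36 + 36 = 0$)
$k{\left(M \right)} = -1$
$K{\left(T,a \right)} = 0$ ($K{\left(T,a \right)} = \left(-5\right) 0 = 0$)
$j{\left(B \right)} = 9 - B \left(5 + B\right)$
$r{\left(x \right)} = -928$ ($r{\left(x \right)} = - 2 \left(\left(-464\right) \left(-1\right)\right) = \left(-2\right) 464 = -928$)
$r{\left(j{\left(K{\left(-6,-1 \right)} \right)} \right)} - 3815736 = -928 - 3815736 = -3816664$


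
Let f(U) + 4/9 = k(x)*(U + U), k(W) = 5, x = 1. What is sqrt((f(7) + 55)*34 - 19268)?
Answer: I*sqrt(135298)/3 ≈ 122.61*I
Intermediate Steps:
f(U) = -4/9 + 10*U (f(U) = -4/9 + 5*(U + U) = -4/9 + 5*(2*U) = -4/9 + 10*U)
sqrt((f(7) + 55)*34 - 19268) = sqrt(((-4/9 + 10*7) + 55)*34 - 19268) = sqrt(((-4/9 + 70) + 55)*34 - 19268) = sqrt((626/9 + 55)*34 - 19268) = sqrt((1121/9)*34 - 19268) = sqrt(38114/9 - 19268) = sqrt(-135298/9) = I*sqrt(135298)/3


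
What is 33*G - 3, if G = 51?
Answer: 1680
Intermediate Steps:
33*G - 3 = 33*51 - 3 = 1683 - 3 = 1680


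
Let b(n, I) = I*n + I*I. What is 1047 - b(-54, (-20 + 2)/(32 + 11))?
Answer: 1893783/1849 ≈ 1024.2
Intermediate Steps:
b(n, I) = I² + I*n (b(n, I) = I*n + I² = I² + I*n)
1047 - b(-54, (-20 + 2)/(32 + 11)) = 1047 - (-20 + 2)/(32 + 11)*((-20 + 2)/(32 + 11) - 54) = 1047 - (-18/43)*(-18/43 - 54) = 1047 - (-18*1/43)*(-18*1/43 - 54) = 1047 - (-18)*(-18/43 - 54)/43 = 1047 - (-18)*(-2340)/(43*43) = 1047 - 1*42120/1849 = 1047 - 42120/1849 = 1893783/1849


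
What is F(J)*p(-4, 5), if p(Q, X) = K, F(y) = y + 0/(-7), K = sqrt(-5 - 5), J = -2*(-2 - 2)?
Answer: 8*I*sqrt(10) ≈ 25.298*I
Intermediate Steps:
J = 8 (J = -2*(-4) = 8)
K = I*sqrt(10) (K = sqrt(-10) = I*sqrt(10) ≈ 3.1623*I)
F(y) = y (F(y) = y - 1/7*0 = y + 0 = y)
p(Q, X) = I*sqrt(10)
F(J)*p(-4, 5) = 8*(I*sqrt(10)) = 8*I*sqrt(10)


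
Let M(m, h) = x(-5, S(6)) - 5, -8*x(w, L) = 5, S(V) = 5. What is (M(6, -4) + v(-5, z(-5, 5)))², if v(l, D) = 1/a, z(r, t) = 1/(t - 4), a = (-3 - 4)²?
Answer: 4826809/153664 ≈ 31.411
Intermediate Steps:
x(w, L) = -5/8 (x(w, L) = -⅛*5 = -5/8)
a = 49 (a = (-7)² = 49)
z(r, t) = 1/(-4 + t)
v(l, D) = 1/49
M(m, h) = -45/8 (M(m, h) = -5/8 - 5 = -45/8)
(M(6, -4) + v(-5, z(-5, 5)))² = (-45/8 + 1/49)² = (-2197/392)² = 4826809/153664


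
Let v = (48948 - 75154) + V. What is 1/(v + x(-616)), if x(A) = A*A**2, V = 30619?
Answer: -1/233740483 ≈ -4.2782e-9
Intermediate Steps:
x(A) = A**3
v = 4413 (v = (48948 - 75154) + 30619 = -26206 + 30619 = 4413)
1/(v + x(-616)) = 1/(4413 + (-616)**3) = 1/(4413 - 233744896) = 1/(-233740483) = -1/233740483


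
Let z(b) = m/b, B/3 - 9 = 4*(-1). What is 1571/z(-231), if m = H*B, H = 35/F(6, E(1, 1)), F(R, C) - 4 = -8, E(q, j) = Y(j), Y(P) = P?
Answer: 69124/25 ≈ 2765.0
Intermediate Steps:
E(q, j) = j
F(R, C) = -4 (F(R, C) = 4 - 8 = -4)
B = 15 (B = 27 + 3*(4*(-1)) = 27 + 3*(-4) = 27 - 12 = 15)
H = -35/4 (H = 35/(-4) = 35*(-¼) = -35/4 ≈ -8.7500)
m = -525/4 (m = -35/4*15 = -525/4 ≈ -131.25)
z(b) = -525/(4*b)
1571/z(-231) = 1571/((-525/4/(-231))) = 1571/((-525/4*(-1/231))) = 1571/(25/44) = 1571*(44/25) = 69124/25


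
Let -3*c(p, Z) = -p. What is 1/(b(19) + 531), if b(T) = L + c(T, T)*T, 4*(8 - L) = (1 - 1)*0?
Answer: 3/1978 ≈ 0.0015167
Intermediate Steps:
c(p, Z) = p/3 (c(p, Z) = -(-1)*p/3 = p/3)
L = 8 (L = 8 - (1 - 1)*0/4 = 8 - 0*0 = 8 - ¼*0 = 8 + 0 = 8)
b(T) = 8 + T²/3 (b(T) = 8 + (T/3)*T = 8 + T²/3)
1/(b(19) + 531) = 1/((8 + (⅓)*19²) + 531) = 1/((8 + (⅓)*361) + 531) = 1/((8 + 361/3) + 531) = 1/(385/3 + 531) = 1/(1978/3) = 3/1978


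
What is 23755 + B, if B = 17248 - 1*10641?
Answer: 30362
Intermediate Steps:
B = 6607 (B = 17248 - 10641 = 6607)
23755 + B = 23755 + 6607 = 30362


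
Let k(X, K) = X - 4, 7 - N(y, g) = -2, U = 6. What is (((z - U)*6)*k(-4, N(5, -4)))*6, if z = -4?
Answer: 2880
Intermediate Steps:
N(y, g) = 9 (N(y, g) = 7 - 1*(-2) = 7 + 2 = 9)
k(X, K) = -4 + X
(((z - U)*6)*k(-4, N(5, -4)))*6 = (((-4 - 1*6)*6)*(-4 - 4))*6 = (((-4 - 6)*6)*(-8))*6 = (-10*6*(-8))*6 = -60*(-8)*6 = 480*6 = 2880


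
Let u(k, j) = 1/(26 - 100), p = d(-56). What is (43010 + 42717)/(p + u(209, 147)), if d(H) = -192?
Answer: -6343798/14209 ≈ -446.46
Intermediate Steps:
p = -192
u(k, j) = -1/74 (u(k, j) = 1/(-74) = -1/74)
(43010 + 42717)/(p + u(209, 147)) = (43010 + 42717)/(-192 - 1/74) = 85727/(-14209/74) = 85727*(-74/14209) = -6343798/14209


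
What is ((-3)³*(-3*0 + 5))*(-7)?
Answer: 945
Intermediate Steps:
((-3)³*(-3*0 + 5))*(-7) = -27*(0 + 5)*(-7) = -27*5*(-7) = -135*(-7) = 945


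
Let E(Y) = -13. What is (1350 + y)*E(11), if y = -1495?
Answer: 1885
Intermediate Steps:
(1350 + y)*E(11) = (1350 - 1495)*(-13) = -145*(-13) = 1885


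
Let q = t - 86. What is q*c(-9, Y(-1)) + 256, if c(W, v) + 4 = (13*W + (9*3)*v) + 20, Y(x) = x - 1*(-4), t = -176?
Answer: 5496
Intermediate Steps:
q = -262 (q = -176 - 86 = -262)
Y(x) = 4 + x (Y(x) = x + 4 = 4 + x)
c(W, v) = 16 + 13*W + 27*v (c(W, v) = -4 + ((13*W + (9*3)*v) + 20) = -4 + ((13*W + 27*v) + 20) = -4 + (20 + 13*W + 27*v) = 16 + 13*W + 27*v)
q*c(-9, Y(-1)) + 256 = -262*(16 + 13*(-9) + 27*(4 - 1)) + 256 = -262*(16 - 117 + 27*3) + 256 = -262*(16 - 117 + 81) + 256 = -262*(-20) + 256 = 5240 + 256 = 5496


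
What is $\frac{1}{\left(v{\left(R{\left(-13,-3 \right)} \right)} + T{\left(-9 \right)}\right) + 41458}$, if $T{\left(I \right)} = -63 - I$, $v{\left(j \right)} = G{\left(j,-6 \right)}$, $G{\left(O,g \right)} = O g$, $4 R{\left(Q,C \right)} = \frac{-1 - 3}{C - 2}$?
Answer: $\frac{5}{207014} \approx 2.4153 \cdot 10^{-5}$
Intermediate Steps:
$R{\left(Q,C \right)} = - \frac{1}{-2 + C}$ ($R{\left(Q,C \right)} = \frac{\left(-1 - 3\right) \frac{1}{C - 2}}{4} = \frac{\left(-4\right) \frac{1}{-2 + C}}{4} = - \frac{1}{-2 + C}$)
$v{\left(j \right)} = - 6 j$ ($v{\left(j \right)} = j \left(-6\right) = - 6 j$)
$\frac{1}{\left(v{\left(R{\left(-13,-3 \right)} \right)} + T{\left(-9 \right)}\right) + 41458} = \frac{1}{\left(- 6 \left(- \frac{1}{-2 - 3}\right) - 54\right) + 41458} = \frac{1}{\left(- 6 \left(- \frac{1}{-5}\right) + \left(-63 + 9\right)\right) + 41458} = \frac{1}{\left(- 6 \left(\left(-1\right) \left(- \frac{1}{5}\right)\right) - 54\right) + 41458} = \frac{1}{\left(\left(-6\right) \frac{1}{5} - 54\right) + 41458} = \frac{1}{\left(- \frac{6}{5} - 54\right) + 41458} = \frac{1}{- \frac{276}{5} + 41458} = \frac{1}{\frac{207014}{5}} = \frac{5}{207014}$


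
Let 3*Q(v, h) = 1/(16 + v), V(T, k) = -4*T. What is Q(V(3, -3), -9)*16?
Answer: 4/3 ≈ 1.3333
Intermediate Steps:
Q(v, h) = 1/(3*(16 + v))
Q(V(3, -3), -9)*16 = (1/(3*(16 - 4*3)))*16 = (1/(3*(16 - 12)))*16 = ((1/3)/4)*16 = ((1/3)*(1/4))*16 = (1/12)*16 = 4/3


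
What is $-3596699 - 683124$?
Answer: $-4279823$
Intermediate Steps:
$-3596699 - 683124 = -4279823$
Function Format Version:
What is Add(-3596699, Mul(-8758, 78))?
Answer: -4279823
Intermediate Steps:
Add(-3596699, Mul(-8758, 78)) = Add(-3596699, -683124) = -4279823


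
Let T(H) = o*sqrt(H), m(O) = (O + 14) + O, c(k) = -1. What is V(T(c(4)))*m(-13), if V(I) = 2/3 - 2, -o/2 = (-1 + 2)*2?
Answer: 16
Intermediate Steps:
o = -4 (o = -2*(-1 + 2)*2 = -2*2 = -4)
m(O) = 14 + 2*O (m(O) = (14 + O) + O = 14 + 2*O)
T(H) = -4*sqrt(H)
V(I) = -4/3 (V(I) = 2*(1/3) - 2 = 2/3 - 2 = -4/3)
V(T(c(4)))*m(-13) = -4*(14 + 2*(-13))/3 = -4*(14 - 26)/3 = -4/3*(-12) = 16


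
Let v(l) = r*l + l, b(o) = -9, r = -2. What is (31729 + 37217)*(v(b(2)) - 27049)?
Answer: -1864299840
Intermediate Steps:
v(l) = -l (v(l) = -2*l + l = -l)
(31729 + 37217)*(v(b(2)) - 27049) = (31729 + 37217)*(-1*(-9) - 27049) = 68946*(9 - 27049) = 68946*(-27040) = -1864299840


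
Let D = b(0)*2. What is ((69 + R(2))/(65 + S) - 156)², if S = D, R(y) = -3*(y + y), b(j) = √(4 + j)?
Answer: 12737761/529 ≈ 24079.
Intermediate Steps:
R(y) = -6*y
D = 4 (D = √(4 + 0)*2 = √4*2 = 2*2 = 4)
S = 4
((69 + R(2))/(65 + S) - 156)² = ((69 - 6*2)/(65 + 4) - 156)² = ((69 - 12)/69 - 156)² = (57*(1/69) - 156)² = (19/23 - 156)² = (-3569/23)² = 12737761/529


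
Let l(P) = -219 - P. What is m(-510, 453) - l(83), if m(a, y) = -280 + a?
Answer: -488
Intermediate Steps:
m(-510, 453) - l(83) = (-280 - 510) - (-219 - 1*83) = -790 - (-219 - 83) = -790 - 1*(-302) = -790 + 302 = -488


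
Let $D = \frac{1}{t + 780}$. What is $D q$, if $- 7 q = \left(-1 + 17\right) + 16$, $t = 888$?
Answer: $- \frac{8}{2919} \approx -0.0027407$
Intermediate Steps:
$D = \frac{1}{1668}$ ($D = \frac{1}{888 + 780} = \frac{1}{1668} \approx 0.00059952$)
$q = - \frac{32}{7}$ ($q = - \frac{\left(-1 + 17\right) + 16}{7} = - \frac{16 + 16}{7} = \left(- \frac{1}{7}\right) 32 = - \frac{32}{7} \approx -4.5714$)
$D q = \frac{1}{1668} \left(- \frac{32}{7}\right) = - \frac{8}{2919}$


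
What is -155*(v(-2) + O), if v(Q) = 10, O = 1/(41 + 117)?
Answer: -245055/158 ≈ -1551.0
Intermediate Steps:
O = 1/158 ≈ 0.0063291
-155*(v(-2) + O) = -155*(10 + 1/158) = -155*1581/158 = -245055/158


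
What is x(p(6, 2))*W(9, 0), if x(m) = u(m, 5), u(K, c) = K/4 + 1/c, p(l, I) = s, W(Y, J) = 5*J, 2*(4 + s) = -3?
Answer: 0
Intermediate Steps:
s = -11/2 (s = -4 + (½)*(-3) = -4 - 3/2 = -11/2 ≈ -5.5000)
p(l, I) = -11/2
u(K, c) = 1/c + K/4 (u(K, c) = K*(¼) + 1/c = K/4 + 1/c = 1/c + K/4)
x(m) = ⅕ + m/4 (x(m) = 1/5 + m/4 = ⅕ + m/4)
x(p(6, 2))*W(9, 0) = (⅕ + (¼)*(-11/2))*(5*0) = (⅕ - 11/8)*0 = -47/40*0 = 0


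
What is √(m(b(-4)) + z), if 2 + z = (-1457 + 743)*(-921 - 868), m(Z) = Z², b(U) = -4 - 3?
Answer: √1277393 ≈ 1130.2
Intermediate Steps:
b(U) = -7
z = 1277344 (z = -2 + (-1457 + 743)*(-921 - 868) = -2 - 714*(-1789) = -2 + 1277346 = 1277344)
√(m(b(-4)) + z) = √((-7)² + 1277344) = √(49 + 1277344) = √1277393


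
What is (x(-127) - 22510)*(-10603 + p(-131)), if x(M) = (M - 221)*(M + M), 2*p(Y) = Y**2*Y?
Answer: -74752912477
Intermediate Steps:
p(Y) = Y**3/2 (p(Y) = (Y**2*Y)/2 = Y**3/2)
x(M) = 2*M*(-221 + M) (x(M) = (-221 + M)*(2*M) = 2*M*(-221 + M))
(x(-127) - 22510)*(-10603 + p(-131)) = (2*(-127)*(-221 - 127) - 22510)*(-10603 + (1/2)*(-131)**3) = (2*(-127)*(-348) - 22510)*(-10603 + (1/2)*(-2248091)) = (88392 - 22510)*(-10603 - 2248091/2) = 65882*(-2269297/2) = -74752912477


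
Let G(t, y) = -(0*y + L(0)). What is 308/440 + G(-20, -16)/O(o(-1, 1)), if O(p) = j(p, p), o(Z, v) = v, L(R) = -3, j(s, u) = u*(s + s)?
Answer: 11/5 ≈ 2.2000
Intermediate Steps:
j(s, u) = 2*s*u (j(s, u) = u*(2*s) = 2*s*u)
G(t, y) = 3 (G(t, y) = -(0*y - 3) = -(0 - 3) = -1*(-3) = 3)
O(p) = 2*p² (O(p) = 2*p*p = 2*p²)
308/440 + G(-20, -16)/O(o(-1, 1)) = 308/440 + 3/((2*1²)) = 308*(1/440) + 3/((2*1)) = 7/10 + 3/2 = 11/5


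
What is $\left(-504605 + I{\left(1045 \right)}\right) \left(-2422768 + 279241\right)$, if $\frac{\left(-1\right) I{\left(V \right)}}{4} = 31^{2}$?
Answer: $1089874159623$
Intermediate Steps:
$I{\left(V \right)} = -3844$ ($I{\left(V \right)} = - 4 \cdot 31^{2} = \left(-4\right) 961 = -3844$)
$\left(-504605 + I{\left(1045 \right)}\right) \left(-2422768 + 279241\right) = \left(-504605 - 3844\right) \left(-2422768 + 279241\right) = \left(-508449\right) \left(-2143527\right) = 1089874159623$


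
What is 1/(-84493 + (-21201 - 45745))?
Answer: -1/151439 ≈ -6.6033e-6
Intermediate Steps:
1/(-84493 + (-21201 - 45745)) = 1/(-84493 - 66946) = 1/(-151439) = -1/151439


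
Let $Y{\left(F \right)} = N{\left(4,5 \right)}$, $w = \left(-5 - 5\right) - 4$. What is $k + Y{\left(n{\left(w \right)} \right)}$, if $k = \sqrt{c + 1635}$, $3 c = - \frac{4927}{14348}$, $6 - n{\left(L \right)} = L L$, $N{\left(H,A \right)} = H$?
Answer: $4 + \frac{\sqrt{757273231893}}{21522} \approx 44.434$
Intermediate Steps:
$w = -14$ ($w = -10 - 4 = -14$)
$n{\left(L \right)} = 6 - L^{2}$ ($n{\left(L \right)} = 6 - L L = 6 - L^{2}$)
$Y{\left(F \right)} = 4$
$c = - \frac{4927}{43044}$ ($c = \frac{\left(-4927\right) \frac{1}{14348}}{3} = \frac{1}{3} \left(- \frac{4927}{14348}\right) = - \frac{4927}{43044} \approx -0.11446$)
$k = \frac{\sqrt{757273231893}}{21522}$ ($k = \sqrt{- \frac{4927}{43044} + 1635} = \sqrt{\frac{70372013}{43044}} = \frac{\sqrt{757273231893}}{21522} \approx 40.434$)
$k + Y{\left(n{\left(w \right)} \right)} = \frac{\sqrt{757273231893}}{21522} + 4 = 4 + \frac{\sqrt{757273231893}}{21522}$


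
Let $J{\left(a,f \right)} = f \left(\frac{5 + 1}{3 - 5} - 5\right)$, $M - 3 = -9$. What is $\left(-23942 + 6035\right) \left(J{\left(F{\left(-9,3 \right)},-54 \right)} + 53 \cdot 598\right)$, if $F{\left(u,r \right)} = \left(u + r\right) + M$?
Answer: $-575280282$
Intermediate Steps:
$M = -6$ ($M = 3 - 9 = -6$)
$F{\left(u,r \right)} = -6 + r + u$ ($F{\left(u,r \right)} = \left(u + r\right) - 6 = \left(r + u\right) - 6 = -6 + r + u$)
$J{\left(a,f \right)} = - 8 f$ ($J{\left(a,f \right)} = f \left(\frac{6}{-2} - 5\right) = f \left(6 \left(- \frac{1}{2}\right) - 5\right) = f \left(-3 - 5\right) = f \left(-8\right) = - 8 f$)
$\left(-23942 + 6035\right) \left(J{\left(F{\left(-9,3 \right)},-54 \right)} + 53 \cdot 598\right) = \left(-23942 + 6035\right) \left(\left(-8\right) \left(-54\right) + 53 \cdot 598\right) = - 17907 \left(432 + 31694\right) = \left(-17907\right) 32126 = -575280282$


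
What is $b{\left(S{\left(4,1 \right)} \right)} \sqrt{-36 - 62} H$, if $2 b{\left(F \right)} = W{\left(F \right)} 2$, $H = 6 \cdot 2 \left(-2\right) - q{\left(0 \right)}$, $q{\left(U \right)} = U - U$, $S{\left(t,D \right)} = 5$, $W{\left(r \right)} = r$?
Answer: $- 840 i \sqrt{2} \approx - 1187.9 i$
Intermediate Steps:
$q{\left(U \right)} = 0$
$H = -24$ ($H = 6 \cdot 2 \left(-2\right) - 0 = 12 \left(-2\right) + 0 = -24 + 0 = -24$)
$b{\left(F \right)} = F$ ($b{\left(F \right)} = \frac{F 2}{2} = \frac{2 F}{2} = F$)
$b{\left(S{\left(4,1 \right)} \right)} \sqrt{-36 - 62} H = 5 \sqrt{-36 - 62} \left(-24\right) = 5 \sqrt{-98} \left(-24\right) = 5 \cdot 7 i \sqrt{2} \left(-24\right) = 35 i \sqrt{2} \left(-24\right) = - 840 i \sqrt{2}$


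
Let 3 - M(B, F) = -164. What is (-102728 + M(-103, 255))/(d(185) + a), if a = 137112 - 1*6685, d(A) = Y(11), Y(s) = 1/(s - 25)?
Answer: -478618/608659 ≈ -0.78635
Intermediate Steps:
Y(s) = 1/(-25 + s)
d(A) = -1/14 (d(A) = 1/(-25 + 11) = 1/(-14) = -1/14)
M(B, F) = 167 (M(B, F) = 3 - 1*(-164) = 3 + 164 = 167)
a = 130427 (a = 137112 - 6685 = 130427)
(-102728 + M(-103, 255))/(d(185) + a) = (-102728 + 167)/(-1/14 + 130427) = -102561/1825977/14 = -102561*14/1825977 = -478618/608659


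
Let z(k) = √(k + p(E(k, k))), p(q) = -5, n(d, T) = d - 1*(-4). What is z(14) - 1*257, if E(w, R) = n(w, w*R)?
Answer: -254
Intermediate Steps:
n(d, T) = 4 + d (n(d, T) = d + 4 = 4 + d)
E(w, R) = 4 + w
z(k) = √(-5 + k) (z(k) = √(k - 5) = √(-5 + k))
z(14) - 1*257 = √(-5 + 14) - 1*257 = √9 - 257 = 3 - 257 = -254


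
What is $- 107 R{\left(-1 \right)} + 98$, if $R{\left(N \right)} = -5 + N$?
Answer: $740$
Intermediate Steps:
$- 107 R{\left(-1 \right)} + 98 = - 107 \left(-5 - 1\right) + 98 = \left(-107\right) \left(-6\right) + 98 = 642 + 98 = 740$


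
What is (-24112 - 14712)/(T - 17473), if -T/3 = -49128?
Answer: -38824/129911 ≈ -0.29885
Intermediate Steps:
T = 147384 (T = -3*(-49128) = 147384)
(-24112 - 14712)/(T - 17473) = (-24112 - 14712)/(147384 - 17473) = -38824/129911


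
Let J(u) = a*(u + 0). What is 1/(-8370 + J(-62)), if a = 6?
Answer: -1/8742 ≈ -0.00011439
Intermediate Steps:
J(u) = 6*u (J(u) = 6*(u + 0) = 6*u)
1/(-8370 + J(-62)) = 1/(-8370 + 6*(-62)) = 1/(-8370 - 372) = 1/(-8742) = -1/8742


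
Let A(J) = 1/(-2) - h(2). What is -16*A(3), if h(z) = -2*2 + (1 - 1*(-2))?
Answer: -8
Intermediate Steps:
h(z) = -1 (h(z) = -4 + (1 + 2) = -4 + 3 = -1)
A(J) = ½ (A(J) = 1/(-2) - 1*(-1) = -½ + 1 = ½)
-16*A(3) = -16*½ = -8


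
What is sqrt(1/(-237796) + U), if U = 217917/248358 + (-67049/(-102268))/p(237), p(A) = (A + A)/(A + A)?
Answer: sqrt(6068173762619137969108909171)/62914569408119 ≈ 1.2382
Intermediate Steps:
p(A) = 1 (p(A) = (2*A)/((2*A)) = (2*A)*(1/(2*A)) = 1)
U = 6489681883/4233179324 (U = 217917/248358 - 67049/(-102268)/1 = 217917*(1/248358) - 67049*(-1/102268)*1 = 72639/82786 + (67049/102268)*1 = 72639/82786 + 67049/102268 = 6489681883/4233179324 ≈ 1.5331)
sqrt(1/(-237796) + U) = sqrt(1/(-237796) + 6489681883/4233179324) = sqrt(-1/237796 + 6489681883/4233179324) = sqrt(96451009991909/62914569408119) = sqrt(6068173762619137969108909171)/62914569408119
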